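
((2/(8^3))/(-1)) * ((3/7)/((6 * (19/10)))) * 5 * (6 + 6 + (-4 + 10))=-225/17024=-0.01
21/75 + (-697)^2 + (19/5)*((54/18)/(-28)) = 340066211/700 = 485808.87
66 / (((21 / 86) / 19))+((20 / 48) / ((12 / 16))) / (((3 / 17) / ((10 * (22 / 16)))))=3915109 / 756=5178.72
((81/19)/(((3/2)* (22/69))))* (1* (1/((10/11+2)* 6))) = 621/1216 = 0.51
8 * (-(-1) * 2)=16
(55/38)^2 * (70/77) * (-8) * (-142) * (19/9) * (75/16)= 2440625/114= 21408.99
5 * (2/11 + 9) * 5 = 2525/11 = 229.55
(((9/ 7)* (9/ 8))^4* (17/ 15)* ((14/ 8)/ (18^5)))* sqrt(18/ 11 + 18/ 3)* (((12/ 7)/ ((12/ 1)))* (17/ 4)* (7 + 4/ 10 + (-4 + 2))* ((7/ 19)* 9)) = 17065161* sqrt(231)/ 1879231692800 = 0.00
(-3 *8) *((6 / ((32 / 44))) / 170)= -1.16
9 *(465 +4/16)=16749/4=4187.25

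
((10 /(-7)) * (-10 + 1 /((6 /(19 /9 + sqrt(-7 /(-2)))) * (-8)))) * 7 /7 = 5 * sqrt(14) /336 + 21695 /1512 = 14.40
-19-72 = -91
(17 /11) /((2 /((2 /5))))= 0.31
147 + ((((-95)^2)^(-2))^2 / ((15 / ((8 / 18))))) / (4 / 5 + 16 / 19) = 54048164199823828126 / 367674586393359375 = 147.00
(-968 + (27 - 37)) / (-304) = 489 / 152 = 3.22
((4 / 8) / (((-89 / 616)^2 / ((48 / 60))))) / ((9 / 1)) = 2.13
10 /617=0.02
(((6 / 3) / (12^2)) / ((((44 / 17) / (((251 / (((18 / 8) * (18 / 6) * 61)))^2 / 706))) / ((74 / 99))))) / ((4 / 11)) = 39627629 / 6825423364056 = 0.00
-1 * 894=-894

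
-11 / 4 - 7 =-39 / 4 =-9.75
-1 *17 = -17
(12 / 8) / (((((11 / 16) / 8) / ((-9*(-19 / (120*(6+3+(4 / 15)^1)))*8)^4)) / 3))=492500782656 / 4106311451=119.94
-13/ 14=-0.93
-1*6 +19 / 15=-71 / 15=-4.73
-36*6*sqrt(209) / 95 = -216*sqrt(209) / 95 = -32.87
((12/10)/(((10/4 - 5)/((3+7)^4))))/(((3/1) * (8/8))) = -1600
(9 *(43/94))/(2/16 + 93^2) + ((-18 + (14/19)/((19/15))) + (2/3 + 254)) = 835588799224/3521992893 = 237.25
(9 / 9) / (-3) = -1 / 3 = -0.33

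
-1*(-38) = 38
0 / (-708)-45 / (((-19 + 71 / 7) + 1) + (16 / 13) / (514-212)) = 618345 / 107909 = 5.73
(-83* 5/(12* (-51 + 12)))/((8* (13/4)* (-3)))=-415/36504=-0.01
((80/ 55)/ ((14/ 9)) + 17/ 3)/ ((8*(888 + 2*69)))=1525/ 1896048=0.00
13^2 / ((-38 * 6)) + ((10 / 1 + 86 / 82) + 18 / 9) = 115051 / 9348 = 12.31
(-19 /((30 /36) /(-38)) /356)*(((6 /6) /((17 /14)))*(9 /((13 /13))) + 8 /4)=34656 /1513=22.91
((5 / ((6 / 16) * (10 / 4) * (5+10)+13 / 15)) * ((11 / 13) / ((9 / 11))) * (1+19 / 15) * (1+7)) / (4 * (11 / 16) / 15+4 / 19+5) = 90956800 / 78112983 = 1.16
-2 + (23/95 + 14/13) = -841/1235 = -0.68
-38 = -38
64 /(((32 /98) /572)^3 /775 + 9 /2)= 34127778910825600 /2399609454667553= 14.22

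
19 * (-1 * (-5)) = 95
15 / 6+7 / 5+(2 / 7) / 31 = 8483 / 2170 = 3.91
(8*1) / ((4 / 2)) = 4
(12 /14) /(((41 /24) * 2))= 72 /287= 0.25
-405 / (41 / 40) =-395.12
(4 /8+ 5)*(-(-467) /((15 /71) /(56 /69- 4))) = -8023994 /207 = -38763.26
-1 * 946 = -946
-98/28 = -7/2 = -3.50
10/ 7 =1.43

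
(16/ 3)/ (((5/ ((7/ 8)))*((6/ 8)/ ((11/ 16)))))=77/ 90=0.86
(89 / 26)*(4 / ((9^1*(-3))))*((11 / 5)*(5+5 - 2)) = -15664 / 1755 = -8.93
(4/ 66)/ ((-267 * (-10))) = 1/ 44055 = 0.00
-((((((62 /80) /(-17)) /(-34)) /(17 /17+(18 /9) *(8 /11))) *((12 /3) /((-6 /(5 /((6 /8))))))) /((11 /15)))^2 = -24025 /2191925124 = -0.00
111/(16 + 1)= 111/17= 6.53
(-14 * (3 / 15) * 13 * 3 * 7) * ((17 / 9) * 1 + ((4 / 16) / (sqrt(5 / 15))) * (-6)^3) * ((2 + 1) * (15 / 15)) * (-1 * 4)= -840612.40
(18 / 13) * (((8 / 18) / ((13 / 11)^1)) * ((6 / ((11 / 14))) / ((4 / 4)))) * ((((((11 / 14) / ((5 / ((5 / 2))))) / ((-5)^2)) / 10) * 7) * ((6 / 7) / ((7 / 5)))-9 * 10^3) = -1058399208 / 29575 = -35786.96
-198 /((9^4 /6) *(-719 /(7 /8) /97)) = 7469 /349434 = 0.02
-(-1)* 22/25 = 22/25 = 0.88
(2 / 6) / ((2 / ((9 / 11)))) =3 / 22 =0.14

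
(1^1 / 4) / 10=1 / 40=0.02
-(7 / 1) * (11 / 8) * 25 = -1925 / 8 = -240.62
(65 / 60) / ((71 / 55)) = 715 / 852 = 0.84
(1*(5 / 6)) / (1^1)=5 / 6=0.83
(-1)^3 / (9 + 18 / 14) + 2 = 137 / 72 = 1.90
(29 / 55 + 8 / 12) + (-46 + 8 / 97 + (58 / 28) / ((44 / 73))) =-37004621 / 896280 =-41.29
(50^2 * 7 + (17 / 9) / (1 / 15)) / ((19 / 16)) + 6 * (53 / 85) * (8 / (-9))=14757.38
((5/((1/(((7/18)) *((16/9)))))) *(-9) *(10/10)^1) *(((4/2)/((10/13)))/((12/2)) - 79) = 65996/27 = 2444.30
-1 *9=-9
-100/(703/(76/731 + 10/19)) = -0.09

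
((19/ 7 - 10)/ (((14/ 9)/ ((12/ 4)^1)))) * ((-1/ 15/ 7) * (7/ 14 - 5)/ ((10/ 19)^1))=-78489/ 68600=-1.14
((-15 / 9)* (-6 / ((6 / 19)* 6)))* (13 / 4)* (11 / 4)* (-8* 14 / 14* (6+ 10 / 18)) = -801515 / 324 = -2473.81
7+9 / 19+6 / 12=303 / 38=7.97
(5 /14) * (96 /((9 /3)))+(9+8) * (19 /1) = 2341 /7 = 334.43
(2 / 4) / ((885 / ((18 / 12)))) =0.00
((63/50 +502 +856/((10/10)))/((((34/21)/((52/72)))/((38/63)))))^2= 281798702233321/2106810000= 133756.11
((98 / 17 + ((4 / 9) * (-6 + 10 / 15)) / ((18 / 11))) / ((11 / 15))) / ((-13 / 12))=-356600 / 65637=-5.43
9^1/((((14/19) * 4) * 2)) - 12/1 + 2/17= -19717/1904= -10.36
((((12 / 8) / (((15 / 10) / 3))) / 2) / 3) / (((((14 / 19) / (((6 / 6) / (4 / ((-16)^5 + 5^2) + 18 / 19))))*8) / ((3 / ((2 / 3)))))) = 486677457 / 1207925888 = 0.40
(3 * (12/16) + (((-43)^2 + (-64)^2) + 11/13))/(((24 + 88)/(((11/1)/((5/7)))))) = 3402311/4160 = 817.86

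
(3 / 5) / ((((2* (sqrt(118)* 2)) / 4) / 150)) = 45* sqrt(118) / 59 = 8.29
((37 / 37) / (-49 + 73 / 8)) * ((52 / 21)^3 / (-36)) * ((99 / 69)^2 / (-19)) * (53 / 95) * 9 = -163948928 / 28493529645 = -0.01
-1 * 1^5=-1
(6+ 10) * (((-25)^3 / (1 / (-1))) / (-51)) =-250000 / 51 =-4901.96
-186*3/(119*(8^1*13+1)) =-0.04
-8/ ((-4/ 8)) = 16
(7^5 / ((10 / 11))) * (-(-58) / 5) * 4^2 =85782928 / 25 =3431317.12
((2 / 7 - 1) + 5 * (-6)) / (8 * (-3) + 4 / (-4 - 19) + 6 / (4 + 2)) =4945 / 3731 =1.33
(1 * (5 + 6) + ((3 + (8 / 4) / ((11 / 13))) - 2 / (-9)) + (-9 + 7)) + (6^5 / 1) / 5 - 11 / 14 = 10873171 / 6930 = 1569.00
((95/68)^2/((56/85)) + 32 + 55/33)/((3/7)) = 85.47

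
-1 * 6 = -6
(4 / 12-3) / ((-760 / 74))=74 / 285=0.26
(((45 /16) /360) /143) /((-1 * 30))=-1 /549120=-0.00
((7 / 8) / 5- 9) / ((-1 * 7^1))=353 / 280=1.26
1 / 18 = 0.06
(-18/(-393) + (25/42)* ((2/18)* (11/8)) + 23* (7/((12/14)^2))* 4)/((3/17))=5904038681/1188432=4967.92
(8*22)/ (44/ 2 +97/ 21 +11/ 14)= 7392/ 1151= 6.42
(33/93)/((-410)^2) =11/5211100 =0.00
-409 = -409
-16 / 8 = -2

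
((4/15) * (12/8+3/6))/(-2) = -4/15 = -0.27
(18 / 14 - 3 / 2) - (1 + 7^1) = -115 / 14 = -8.21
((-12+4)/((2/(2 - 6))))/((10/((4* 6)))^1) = 192/5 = 38.40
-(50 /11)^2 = -2500 /121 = -20.66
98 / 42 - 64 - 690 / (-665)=-24191 / 399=-60.63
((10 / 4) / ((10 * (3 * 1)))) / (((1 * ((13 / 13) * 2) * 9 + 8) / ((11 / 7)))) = 11 / 2184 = 0.01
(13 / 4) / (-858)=-1 / 264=-0.00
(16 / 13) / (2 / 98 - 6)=-784 / 3809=-0.21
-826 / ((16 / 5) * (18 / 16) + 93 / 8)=-4720 / 87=-54.25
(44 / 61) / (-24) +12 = 4381 / 366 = 11.97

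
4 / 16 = 1 / 4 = 0.25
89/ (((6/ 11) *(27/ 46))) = 22517/ 81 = 277.99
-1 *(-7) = 7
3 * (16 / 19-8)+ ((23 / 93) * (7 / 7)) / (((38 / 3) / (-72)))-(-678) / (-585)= -24.04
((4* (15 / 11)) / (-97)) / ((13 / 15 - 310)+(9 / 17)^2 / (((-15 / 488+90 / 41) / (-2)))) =750908700 / 4131519802729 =0.00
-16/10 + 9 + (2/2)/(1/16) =117/5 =23.40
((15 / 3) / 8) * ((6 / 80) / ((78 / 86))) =43 / 832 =0.05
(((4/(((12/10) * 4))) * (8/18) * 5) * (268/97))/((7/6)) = 26800/6111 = 4.39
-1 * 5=-5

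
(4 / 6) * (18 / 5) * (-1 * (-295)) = 708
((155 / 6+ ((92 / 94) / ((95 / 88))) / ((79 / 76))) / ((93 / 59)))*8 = 702035572 / 5179635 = 135.54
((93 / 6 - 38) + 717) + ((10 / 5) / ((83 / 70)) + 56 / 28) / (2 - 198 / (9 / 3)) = 1844439 / 2656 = 694.44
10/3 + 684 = 2062/3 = 687.33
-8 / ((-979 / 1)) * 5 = 40 / 979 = 0.04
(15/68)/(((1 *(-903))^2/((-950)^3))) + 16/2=-1034753542/4620651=-223.94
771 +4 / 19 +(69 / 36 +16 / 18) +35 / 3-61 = 495683 / 684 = 724.68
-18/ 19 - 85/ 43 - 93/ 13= -107038/ 10621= -10.08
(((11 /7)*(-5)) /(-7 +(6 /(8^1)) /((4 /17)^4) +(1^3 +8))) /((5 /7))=-11264 /252611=-0.04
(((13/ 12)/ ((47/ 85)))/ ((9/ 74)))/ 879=40885/ 2230902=0.02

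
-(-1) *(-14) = -14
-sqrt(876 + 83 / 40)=-sqrt(351230) / 20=-29.63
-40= -40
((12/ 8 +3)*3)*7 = 189/ 2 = 94.50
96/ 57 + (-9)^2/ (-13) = -4.55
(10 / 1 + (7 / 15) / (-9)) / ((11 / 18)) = 2686 / 165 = 16.28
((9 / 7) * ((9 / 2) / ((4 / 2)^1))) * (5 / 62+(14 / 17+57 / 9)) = 617895 / 29512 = 20.94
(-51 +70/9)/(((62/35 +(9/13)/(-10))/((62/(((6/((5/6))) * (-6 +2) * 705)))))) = 5486845/70764516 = 0.08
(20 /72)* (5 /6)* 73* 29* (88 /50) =862.48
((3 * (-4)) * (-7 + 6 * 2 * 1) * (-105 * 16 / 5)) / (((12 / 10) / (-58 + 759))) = 11776800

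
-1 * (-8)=8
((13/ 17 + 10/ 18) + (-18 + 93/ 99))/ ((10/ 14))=-185437/ 8415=-22.04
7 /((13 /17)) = 9.15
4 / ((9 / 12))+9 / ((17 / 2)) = 326 / 51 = 6.39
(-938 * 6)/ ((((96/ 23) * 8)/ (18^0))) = -10787/ 64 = -168.55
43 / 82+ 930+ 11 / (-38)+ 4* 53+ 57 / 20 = 1145.08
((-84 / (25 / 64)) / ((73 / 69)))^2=137599451136 / 3330625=41313.40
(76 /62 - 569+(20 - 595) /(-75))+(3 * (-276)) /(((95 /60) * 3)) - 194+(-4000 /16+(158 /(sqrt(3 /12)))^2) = 174363278 /1767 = 98677.58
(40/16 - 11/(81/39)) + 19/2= 181/27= 6.70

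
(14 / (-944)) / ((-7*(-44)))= -1 / 20768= -0.00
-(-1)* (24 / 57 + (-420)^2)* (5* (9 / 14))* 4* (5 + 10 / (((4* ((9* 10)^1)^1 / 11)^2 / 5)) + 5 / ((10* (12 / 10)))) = 4237689365 / 342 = 12390904.58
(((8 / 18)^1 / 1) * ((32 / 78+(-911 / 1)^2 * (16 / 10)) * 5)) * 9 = 1035741728 / 39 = 26557480.21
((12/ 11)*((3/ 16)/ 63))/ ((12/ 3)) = 1/ 1232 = 0.00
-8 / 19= -0.42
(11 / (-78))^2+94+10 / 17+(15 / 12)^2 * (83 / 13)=104.58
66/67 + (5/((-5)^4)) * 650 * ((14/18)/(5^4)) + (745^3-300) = 779176486165319/1884375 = 413493325.99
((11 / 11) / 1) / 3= 1 / 3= 0.33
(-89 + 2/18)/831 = -800/7479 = -0.11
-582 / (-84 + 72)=97 / 2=48.50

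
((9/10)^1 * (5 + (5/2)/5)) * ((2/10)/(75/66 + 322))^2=11979/6317235125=0.00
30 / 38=15 / 19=0.79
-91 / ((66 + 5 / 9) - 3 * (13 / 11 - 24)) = -0.67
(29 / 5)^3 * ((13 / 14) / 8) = 317057 / 14000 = 22.65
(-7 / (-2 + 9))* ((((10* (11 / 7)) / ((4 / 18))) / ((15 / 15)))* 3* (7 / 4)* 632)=-234630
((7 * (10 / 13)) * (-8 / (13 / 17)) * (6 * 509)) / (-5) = 5814816 / 169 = 34407.20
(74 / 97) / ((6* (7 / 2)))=74 / 2037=0.04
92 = 92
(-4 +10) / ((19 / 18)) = 108 / 19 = 5.68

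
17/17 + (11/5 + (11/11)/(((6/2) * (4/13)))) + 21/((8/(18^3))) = 918797/60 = 15313.28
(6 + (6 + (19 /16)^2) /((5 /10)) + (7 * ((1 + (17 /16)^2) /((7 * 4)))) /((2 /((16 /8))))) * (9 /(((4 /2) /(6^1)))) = 576.52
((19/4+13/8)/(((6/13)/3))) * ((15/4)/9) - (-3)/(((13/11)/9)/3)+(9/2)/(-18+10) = 70921/832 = 85.24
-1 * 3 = -3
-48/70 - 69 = -2439/35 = -69.69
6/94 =3/47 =0.06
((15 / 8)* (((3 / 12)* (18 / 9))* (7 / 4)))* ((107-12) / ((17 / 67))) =614.27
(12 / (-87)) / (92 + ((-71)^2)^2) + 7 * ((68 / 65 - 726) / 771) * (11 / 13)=-891304606133426 / 160037882822805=-5.57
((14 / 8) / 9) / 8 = 7 / 288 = 0.02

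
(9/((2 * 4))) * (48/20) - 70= -673/10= -67.30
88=88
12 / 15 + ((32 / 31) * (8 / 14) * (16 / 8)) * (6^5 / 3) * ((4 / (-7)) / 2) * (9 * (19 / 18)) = -63031364 / 7595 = -8299.06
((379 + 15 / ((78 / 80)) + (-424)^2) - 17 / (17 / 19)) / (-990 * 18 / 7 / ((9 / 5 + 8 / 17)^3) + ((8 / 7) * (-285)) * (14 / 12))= -7365986881827 / 24429111785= -301.52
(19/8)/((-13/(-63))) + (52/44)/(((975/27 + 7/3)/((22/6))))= 209109/17992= 11.62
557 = 557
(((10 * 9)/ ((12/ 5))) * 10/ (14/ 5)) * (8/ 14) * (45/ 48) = 28125/ 392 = 71.75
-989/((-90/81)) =8901/10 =890.10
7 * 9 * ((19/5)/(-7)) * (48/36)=-45.60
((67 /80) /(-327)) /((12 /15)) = -67 /20928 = -0.00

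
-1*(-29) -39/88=2513/88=28.56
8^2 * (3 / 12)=16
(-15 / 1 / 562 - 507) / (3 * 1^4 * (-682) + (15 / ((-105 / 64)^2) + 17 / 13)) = 2722687695 / 10949888294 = 0.25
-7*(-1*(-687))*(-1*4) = 19236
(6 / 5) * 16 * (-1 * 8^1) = -768 / 5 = -153.60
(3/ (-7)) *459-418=-614.71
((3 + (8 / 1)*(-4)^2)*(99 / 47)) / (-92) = -12969 / 4324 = -3.00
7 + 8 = 15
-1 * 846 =-846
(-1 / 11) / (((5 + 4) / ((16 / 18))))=-8 / 891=-0.01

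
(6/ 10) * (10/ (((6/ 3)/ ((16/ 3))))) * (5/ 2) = 40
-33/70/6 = -0.08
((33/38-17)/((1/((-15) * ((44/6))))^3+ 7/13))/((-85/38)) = 3460600/258383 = 13.39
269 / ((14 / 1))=269 / 14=19.21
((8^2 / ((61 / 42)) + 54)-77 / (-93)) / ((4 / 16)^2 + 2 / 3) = 135.63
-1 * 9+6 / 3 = -7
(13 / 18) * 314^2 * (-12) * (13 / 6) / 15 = -16662724 / 135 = -123427.59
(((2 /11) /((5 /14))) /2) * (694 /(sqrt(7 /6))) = 1388 * sqrt(42) /55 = 163.55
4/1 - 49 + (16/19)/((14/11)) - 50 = -94.34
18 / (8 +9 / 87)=2.22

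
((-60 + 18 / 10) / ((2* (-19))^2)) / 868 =-291 / 6266960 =-0.00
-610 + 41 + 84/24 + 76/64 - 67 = -10101/16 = -631.31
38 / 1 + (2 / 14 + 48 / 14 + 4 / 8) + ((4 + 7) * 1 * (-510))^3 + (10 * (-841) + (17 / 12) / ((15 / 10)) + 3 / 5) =-55615924150411 / 315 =-176558489366.38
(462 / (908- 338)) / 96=77 / 9120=0.01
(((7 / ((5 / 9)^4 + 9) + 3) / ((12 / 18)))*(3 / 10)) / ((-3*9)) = -74983 / 1193480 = -0.06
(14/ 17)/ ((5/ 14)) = 196/ 85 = 2.31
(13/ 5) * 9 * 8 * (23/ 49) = 21528/ 245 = 87.87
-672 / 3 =-224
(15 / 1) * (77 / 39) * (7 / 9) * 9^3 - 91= 217112 / 13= 16700.92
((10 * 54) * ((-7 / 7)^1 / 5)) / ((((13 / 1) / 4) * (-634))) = 0.05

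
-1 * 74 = -74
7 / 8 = 0.88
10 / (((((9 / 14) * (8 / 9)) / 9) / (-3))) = -945 / 2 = -472.50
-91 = -91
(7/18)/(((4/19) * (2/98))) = 6517/72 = 90.51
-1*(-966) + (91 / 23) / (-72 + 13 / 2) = 2910376 / 3013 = 965.94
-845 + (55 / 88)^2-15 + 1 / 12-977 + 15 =-349733 / 192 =-1821.53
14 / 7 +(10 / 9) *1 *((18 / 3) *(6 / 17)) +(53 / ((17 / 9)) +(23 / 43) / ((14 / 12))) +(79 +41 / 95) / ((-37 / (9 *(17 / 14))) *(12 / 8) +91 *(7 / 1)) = 36923663143 / 1119036730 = 33.00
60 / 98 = 30 / 49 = 0.61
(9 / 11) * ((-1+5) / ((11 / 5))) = 180 / 121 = 1.49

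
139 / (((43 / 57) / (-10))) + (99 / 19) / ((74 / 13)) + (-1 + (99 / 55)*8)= -552659509 / 302290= -1828.24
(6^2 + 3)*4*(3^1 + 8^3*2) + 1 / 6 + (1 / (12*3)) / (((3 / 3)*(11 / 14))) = 15861008 / 99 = 160212.20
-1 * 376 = -376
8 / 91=0.09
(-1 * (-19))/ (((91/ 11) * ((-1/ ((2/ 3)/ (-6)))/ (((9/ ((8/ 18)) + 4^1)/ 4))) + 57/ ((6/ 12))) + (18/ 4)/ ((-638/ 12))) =30943/ 205521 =0.15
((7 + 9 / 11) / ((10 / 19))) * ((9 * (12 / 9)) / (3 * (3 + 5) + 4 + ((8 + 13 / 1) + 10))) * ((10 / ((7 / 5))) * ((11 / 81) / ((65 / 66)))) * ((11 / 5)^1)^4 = 2105258672 / 30200625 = 69.71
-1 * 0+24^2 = 576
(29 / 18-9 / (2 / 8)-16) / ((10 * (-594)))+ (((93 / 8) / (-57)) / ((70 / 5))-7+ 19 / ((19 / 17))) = 284234147 / 28440720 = 9.99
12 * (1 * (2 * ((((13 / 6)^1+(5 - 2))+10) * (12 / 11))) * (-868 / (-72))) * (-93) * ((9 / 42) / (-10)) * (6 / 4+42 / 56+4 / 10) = 13904709 / 550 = 25281.29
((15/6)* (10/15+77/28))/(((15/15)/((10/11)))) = 1025/132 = 7.77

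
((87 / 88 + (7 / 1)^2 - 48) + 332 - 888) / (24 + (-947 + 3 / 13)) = 633789 / 1055648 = 0.60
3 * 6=18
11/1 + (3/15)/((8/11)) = 451/40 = 11.28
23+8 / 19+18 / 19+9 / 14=6653 / 266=25.01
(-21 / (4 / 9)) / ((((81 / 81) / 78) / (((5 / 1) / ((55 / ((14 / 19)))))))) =-51597 / 209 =-246.88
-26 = -26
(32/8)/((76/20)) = 20/19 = 1.05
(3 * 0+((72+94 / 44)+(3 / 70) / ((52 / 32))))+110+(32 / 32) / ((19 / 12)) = 35146031 / 190190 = 184.79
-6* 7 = -42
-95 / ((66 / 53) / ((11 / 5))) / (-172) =1007 / 1032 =0.98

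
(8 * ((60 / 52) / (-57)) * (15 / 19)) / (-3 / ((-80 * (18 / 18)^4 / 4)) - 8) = 12000 / 736801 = 0.02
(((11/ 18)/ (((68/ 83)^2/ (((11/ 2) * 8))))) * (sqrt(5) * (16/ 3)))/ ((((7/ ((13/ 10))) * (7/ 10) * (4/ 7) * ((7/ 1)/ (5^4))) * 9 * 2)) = 6772748125 * sqrt(5)/ 13764492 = 1100.25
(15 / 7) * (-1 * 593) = -8895 / 7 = -1270.71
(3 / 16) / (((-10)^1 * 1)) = -3 / 160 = -0.02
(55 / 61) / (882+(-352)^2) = 55 / 7611946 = 0.00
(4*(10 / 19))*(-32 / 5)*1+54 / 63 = -1678 / 133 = -12.62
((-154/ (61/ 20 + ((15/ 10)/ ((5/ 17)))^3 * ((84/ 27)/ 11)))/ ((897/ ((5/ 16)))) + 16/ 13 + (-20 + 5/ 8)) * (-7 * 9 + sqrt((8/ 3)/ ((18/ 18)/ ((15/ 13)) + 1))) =610115962323/ 533705432 - 29053141063 * sqrt(70)/ 11207814072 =1121.48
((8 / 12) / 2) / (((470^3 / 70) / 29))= 203 / 31146900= 0.00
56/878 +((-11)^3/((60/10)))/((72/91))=-53160023/189648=-280.31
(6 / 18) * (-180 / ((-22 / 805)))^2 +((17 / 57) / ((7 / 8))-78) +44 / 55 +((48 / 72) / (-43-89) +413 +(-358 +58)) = 20943572313011 / 1448370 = 14460098.12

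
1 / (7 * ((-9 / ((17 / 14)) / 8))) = -68 / 441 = -0.15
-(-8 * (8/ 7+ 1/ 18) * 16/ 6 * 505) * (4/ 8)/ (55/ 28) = 976064/ 297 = 3286.41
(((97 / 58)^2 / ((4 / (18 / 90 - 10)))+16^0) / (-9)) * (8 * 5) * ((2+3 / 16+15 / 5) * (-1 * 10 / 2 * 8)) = -163410815 / 30276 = -5397.37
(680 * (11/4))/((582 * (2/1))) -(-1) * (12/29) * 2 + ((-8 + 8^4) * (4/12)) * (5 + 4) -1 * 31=206509657/16878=12235.43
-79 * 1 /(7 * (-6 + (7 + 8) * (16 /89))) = 7031 /2058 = 3.42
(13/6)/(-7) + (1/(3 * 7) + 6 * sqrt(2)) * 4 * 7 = 43/42 + 168 * sqrt(2) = 238.61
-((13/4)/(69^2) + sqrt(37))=-sqrt(37) - 13/19044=-6.08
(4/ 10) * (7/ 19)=14/ 95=0.15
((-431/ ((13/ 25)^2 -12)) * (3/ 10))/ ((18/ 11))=592625/ 87972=6.74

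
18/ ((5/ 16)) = 288/ 5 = 57.60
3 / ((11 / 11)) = 3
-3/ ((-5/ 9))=27/ 5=5.40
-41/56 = -0.73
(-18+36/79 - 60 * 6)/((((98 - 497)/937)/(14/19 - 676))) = -119519840820/199633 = -598697.81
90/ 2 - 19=26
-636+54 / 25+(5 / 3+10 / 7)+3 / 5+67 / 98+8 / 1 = -4567739 / 7350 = -621.46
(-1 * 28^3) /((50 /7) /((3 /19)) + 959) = -460992 /21089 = -21.86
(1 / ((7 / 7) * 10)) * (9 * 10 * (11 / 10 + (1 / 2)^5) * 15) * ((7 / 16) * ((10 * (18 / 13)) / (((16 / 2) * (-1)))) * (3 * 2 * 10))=-23091075 / 3328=-6938.42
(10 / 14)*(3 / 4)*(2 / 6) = 5 / 28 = 0.18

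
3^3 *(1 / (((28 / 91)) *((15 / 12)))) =351 / 5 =70.20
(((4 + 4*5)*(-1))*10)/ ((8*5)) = -6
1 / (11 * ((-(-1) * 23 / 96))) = 96 / 253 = 0.38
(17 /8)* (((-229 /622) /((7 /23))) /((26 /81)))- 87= -86042643 /905632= -95.01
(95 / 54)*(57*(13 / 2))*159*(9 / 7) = 3730935 / 28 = 133247.68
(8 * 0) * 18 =0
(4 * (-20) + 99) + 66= 85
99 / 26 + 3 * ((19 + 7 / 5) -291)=-105039 / 130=-807.99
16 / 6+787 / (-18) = -739 / 18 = -41.06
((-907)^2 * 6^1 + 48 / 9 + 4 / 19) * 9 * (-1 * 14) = -11816543508 / 19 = -621923342.53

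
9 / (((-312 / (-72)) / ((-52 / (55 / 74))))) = -7992 / 55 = -145.31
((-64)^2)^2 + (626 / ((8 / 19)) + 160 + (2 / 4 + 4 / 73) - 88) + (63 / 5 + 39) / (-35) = 857395342739 / 51100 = 16778773.83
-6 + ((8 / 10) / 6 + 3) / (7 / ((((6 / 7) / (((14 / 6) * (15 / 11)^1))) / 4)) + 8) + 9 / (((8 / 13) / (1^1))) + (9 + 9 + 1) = 2043003 / 73880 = 27.65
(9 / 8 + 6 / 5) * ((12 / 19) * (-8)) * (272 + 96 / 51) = -5196096 / 1615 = -3217.40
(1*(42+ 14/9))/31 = 392/279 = 1.41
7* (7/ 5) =49/ 5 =9.80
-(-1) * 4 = 4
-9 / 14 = -0.64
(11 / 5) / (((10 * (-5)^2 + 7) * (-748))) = -1 / 87380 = -0.00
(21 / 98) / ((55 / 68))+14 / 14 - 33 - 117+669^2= 172253722 / 385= 447412.26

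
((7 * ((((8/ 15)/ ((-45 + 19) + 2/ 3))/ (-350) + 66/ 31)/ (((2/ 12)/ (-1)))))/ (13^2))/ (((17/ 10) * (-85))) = 13167372/ 3595918625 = 0.00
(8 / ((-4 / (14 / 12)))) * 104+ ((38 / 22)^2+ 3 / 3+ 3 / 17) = -238.51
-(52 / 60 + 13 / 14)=-377 / 210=-1.80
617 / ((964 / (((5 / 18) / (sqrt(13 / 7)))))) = 3085 * sqrt(91) / 225576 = 0.13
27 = 27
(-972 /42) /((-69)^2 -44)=-162 /33019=-0.00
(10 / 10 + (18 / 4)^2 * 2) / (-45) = -83 / 90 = -0.92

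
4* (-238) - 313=-1265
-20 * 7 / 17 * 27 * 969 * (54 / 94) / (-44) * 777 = 1130033835 / 517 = 2185752.10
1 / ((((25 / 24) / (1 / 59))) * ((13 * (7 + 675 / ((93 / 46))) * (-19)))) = -744 / 3849822275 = -0.00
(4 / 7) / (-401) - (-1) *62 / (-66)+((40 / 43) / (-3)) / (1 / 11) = -17333287 / 3983133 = -4.35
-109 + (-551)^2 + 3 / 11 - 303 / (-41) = 136878348 / 451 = 303499.66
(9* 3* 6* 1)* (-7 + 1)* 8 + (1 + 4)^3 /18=-7769.06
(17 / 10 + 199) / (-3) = -669 / 10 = -66.90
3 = 3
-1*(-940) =940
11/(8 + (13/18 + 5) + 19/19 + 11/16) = 1584/2219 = 0.71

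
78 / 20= 39 / 10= 3.90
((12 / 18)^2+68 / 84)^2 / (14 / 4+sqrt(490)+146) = 0.01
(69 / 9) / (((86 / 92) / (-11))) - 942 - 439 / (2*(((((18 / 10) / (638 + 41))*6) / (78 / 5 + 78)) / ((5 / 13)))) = -21406857 / 43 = -497833.88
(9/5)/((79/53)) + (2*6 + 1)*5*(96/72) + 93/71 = 89.18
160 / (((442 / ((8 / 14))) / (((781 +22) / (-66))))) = -2.52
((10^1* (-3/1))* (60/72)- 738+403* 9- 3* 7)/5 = 2843/5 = 568.60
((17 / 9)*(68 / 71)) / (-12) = -289 / 1917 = -0.15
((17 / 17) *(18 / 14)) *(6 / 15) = 18 / 35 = 0.51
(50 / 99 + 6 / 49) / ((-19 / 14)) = -6088 / 13167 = -0.46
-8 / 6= -4 / 3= -1.33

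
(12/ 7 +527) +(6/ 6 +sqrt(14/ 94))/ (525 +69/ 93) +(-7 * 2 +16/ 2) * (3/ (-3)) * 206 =31 * sqrt(329)/ 766006 +201329411/ 114086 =1764.72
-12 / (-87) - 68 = -1968 / 29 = -67.86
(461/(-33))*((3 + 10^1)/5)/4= -5993/660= -9.08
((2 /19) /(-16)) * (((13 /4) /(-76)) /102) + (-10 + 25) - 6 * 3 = -14139635 /4713216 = -3.00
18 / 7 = 2.57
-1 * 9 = -9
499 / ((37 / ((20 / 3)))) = 9980 / 111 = 89.91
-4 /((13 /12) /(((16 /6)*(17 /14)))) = -1088 /91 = -11.96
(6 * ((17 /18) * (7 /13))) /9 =119 /351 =0.34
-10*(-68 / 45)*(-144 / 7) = -2176 / 7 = -310.86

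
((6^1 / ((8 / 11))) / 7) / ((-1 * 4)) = -33 / 112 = -0.29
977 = 977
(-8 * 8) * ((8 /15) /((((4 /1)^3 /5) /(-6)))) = 16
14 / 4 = 7 / 2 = 3.50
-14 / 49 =-2 / 7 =-0.29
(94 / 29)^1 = 3.24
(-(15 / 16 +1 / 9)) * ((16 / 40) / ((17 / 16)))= -302 / 765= -0.39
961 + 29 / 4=3873 / 4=968.25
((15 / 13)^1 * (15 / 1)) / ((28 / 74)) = 8325 / 182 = 45.74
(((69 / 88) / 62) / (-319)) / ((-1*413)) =69 / 718811632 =0.00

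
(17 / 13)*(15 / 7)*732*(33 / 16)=1539945 / 364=4230.62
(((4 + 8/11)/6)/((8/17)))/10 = 221/1320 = 0.17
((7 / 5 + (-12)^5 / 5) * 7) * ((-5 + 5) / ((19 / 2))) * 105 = 0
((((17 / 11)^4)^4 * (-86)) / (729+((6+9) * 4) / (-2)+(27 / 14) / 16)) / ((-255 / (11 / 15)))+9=1379835147691158458381177 / 147188158891874818549425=9.37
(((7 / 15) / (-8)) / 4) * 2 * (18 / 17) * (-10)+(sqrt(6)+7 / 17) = 49 / 68+sqrt(6) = 3.17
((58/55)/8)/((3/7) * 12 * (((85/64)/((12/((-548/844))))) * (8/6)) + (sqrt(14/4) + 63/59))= -8104671623468/338872374125065 + 7047141472672 * sqrt(14)/338872374125065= 0.05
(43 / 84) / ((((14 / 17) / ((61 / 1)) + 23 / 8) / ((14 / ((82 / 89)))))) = 7937198 / 2947449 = 2.69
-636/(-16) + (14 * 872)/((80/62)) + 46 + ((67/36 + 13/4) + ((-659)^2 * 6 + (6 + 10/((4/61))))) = 470771381/180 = 2615396.56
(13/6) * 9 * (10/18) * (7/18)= 4.21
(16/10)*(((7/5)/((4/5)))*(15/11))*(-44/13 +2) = -756/143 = -5.29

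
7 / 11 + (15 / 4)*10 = 839 / 22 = 38.14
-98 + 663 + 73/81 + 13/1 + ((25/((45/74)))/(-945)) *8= 578.55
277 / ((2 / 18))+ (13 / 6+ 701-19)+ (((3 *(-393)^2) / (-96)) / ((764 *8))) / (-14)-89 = 3088.22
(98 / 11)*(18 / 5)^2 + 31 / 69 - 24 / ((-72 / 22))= 779521 / 6325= 123.24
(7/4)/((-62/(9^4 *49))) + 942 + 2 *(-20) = -2026727/248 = -8172.29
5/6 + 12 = 77/6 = 12.83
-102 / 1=-102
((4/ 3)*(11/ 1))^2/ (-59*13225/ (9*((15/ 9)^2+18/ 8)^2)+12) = -15856324/ 251924553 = -0.06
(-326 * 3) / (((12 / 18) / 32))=-46944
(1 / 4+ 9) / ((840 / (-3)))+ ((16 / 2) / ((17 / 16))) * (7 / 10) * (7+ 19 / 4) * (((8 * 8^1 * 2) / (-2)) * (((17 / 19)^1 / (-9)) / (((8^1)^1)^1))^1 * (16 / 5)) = 150897773 / 957600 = 157.58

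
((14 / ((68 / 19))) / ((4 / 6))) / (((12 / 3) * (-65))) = -399 / 17680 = -0.02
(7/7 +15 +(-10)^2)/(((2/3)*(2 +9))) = 174/11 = 15.82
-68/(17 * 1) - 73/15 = -133/15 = -8.87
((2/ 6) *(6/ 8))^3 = 1/ 64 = 0.02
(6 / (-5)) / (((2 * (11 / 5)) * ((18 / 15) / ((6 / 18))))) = -5 / 66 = -0.08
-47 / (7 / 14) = -94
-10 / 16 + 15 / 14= 25 / 56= 0.45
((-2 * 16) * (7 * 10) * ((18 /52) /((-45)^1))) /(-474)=-112 /3081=-0.04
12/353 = 0.03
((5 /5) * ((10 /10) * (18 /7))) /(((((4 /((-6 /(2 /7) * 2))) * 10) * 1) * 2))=-27 /20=-1.35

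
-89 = -89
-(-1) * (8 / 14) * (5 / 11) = 20 / 77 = 0.26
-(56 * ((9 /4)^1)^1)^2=-15876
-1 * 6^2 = -36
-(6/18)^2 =-1/9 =-0.11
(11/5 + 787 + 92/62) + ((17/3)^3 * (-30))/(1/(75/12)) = -33327.37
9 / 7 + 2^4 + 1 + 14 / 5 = 738 / 35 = 21.09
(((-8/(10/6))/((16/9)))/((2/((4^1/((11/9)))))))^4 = 3486784401/9150625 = 381.04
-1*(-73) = 73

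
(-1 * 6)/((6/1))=-1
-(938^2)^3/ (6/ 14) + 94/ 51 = -81052047760145986402/ 51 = -1589255838434235027.49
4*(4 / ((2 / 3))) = 24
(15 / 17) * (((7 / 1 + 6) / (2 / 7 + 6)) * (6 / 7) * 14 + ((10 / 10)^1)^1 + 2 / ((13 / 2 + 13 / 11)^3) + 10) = 28529955030 / 902613283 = 31.61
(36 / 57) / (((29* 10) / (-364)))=-2184 / 2755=-0.79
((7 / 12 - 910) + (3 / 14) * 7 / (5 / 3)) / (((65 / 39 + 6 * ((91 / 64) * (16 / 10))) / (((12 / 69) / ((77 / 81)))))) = -17661564 / 1627549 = -10.85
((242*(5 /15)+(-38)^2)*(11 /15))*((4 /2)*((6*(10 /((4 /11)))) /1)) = 1106908 /3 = 368969.33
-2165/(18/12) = -4330/3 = -1443.33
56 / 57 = 0.98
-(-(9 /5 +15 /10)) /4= 33 /40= 0.82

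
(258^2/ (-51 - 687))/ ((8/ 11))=-20339/ 164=-124.02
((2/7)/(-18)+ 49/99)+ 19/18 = 709/462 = 1.53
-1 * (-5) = 5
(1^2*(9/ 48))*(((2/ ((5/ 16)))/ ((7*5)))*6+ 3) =2151/ 2800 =0.77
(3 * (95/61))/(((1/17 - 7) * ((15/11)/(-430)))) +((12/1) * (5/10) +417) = 2286272/3599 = 635.25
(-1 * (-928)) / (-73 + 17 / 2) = -1856 / 129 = -14.39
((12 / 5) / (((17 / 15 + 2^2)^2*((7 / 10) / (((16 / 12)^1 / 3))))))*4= 9600 / 41503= 0.23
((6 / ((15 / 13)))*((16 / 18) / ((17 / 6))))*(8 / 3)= 3328 / 765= 4.35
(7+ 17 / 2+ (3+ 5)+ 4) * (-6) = -165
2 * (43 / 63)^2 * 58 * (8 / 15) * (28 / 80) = 428968 / 42525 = 10.09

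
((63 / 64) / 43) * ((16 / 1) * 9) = 567 / 172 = 3.30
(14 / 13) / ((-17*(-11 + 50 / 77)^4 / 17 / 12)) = -5905710888 / 5245376157853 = -0.00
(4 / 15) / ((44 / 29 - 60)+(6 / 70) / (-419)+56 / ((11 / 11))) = -340228 / 3167901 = -0.11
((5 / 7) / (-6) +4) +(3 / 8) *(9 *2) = 893 / 84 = 10.63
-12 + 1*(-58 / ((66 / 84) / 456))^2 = 137101352532 / 121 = 1133069029.19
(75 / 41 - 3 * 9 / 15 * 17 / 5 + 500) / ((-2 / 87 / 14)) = -309434118 / 1025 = -301886.94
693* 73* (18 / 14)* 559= 36359037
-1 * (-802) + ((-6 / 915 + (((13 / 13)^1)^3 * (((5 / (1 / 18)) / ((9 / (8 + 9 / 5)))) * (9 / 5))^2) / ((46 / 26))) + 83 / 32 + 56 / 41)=846453246049 / 46018400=18393.80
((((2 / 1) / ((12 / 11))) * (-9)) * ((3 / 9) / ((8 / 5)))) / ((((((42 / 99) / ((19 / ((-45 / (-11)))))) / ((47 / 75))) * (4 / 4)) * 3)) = -1188583 / 151200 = -7.86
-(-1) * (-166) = -166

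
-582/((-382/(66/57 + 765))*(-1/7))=-29652609/3629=-8171.01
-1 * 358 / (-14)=179 / 7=25.57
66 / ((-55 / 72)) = -432 / 5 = -86.40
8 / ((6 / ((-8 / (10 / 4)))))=-4.27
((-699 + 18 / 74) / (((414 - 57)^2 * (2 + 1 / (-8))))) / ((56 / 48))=-137888 / 55015485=-0.00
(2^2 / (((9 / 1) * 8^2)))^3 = 1 / 2985984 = 0.00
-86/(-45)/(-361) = -86/16245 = -0.01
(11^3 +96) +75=1502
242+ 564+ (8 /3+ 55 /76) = 184541 /228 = 809.39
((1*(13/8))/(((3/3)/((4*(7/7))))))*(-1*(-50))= 325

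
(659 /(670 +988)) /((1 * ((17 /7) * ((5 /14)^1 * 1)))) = 32291 /70465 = 0.46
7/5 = 1.40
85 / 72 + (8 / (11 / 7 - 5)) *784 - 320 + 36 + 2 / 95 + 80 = -13899781 / 6840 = -2032.13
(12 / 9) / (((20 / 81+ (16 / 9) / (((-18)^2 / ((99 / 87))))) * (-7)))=-2349 / 3122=-0.75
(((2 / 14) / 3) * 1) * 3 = 0.14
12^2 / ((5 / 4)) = 576 / 5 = 115.20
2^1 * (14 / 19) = 28 / 19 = 1.47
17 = 17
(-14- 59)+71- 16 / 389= -794 / 389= -2.04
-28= -28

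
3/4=0.75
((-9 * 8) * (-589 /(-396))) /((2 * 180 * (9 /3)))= -589 /5940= -0.10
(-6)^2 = 36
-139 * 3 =-417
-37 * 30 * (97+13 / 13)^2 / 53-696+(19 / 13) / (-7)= -973457855 / 4823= -201836.59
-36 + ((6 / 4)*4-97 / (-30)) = -803 / 30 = -26.77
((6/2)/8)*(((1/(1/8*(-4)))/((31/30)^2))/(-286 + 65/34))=22950/9282299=0.00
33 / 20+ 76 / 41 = 2873 / 820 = 3.50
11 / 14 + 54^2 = 40835 / 14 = 2916.79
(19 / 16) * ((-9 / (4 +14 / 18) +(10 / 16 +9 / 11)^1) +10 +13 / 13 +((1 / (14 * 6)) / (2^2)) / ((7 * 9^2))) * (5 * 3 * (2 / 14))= 90395964745 / 3364187904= 26.87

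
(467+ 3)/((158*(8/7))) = 1645/632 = 2.60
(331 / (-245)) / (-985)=331 / 241325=0.00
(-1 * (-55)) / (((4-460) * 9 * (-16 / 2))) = 55 / 32832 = 0.00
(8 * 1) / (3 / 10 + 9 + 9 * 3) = 80 / 363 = 0.22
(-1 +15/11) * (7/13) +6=6.20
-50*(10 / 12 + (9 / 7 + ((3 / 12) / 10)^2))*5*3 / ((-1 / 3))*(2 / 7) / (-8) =-1068315 / 6272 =-170.33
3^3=27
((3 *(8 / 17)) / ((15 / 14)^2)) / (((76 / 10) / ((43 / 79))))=33712 / 382755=0.09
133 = 133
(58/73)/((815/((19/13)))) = 1102/773435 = 0.00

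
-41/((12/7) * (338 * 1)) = -287/4056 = -0.07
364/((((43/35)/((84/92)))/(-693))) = -185405220/989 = -187467.36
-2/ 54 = -1/ 27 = -0.04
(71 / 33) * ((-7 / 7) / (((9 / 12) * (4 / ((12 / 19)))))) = -284 / 627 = -0.45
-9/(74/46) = -207/37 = -5.59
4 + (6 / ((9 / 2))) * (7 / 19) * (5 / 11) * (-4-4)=1388 / 627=2.21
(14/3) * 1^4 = 14/3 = 4.67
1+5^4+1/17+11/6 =64045/102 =627.89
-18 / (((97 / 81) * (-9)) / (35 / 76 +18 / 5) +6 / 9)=124983 / 13801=9.06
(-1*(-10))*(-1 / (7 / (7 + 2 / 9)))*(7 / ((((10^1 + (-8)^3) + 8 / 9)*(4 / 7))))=455 / 1804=0.25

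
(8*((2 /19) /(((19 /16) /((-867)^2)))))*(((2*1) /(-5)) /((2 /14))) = -2694053376 /1805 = -1492550.35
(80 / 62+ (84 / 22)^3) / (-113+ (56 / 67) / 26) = -2046822128 / 4059876095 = -0.50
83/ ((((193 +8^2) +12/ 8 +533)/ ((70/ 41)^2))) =813400/ 2661023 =0.31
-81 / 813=-27 / 271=-0.10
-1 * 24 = -24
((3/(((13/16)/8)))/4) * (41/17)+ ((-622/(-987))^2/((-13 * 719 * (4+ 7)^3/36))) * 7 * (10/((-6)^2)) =524201484439288/29433064684023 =17.81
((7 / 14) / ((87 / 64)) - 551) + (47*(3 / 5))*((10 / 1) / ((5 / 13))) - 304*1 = -52823 / 435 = -121.43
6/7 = 0.86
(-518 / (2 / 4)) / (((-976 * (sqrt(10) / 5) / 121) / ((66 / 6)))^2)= -2294171495 / 476288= -4816.77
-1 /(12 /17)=-17 /12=-1.42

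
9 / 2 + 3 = 15 / 2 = 7.50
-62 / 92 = -31 / 46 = -0.67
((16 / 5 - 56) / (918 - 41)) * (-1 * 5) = 264 / 877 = 0.30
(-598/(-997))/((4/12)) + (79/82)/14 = 2138275/1144556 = 1.87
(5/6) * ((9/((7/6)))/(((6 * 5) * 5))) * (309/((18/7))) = 103/20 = 5.15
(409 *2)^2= 669124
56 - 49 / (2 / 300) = -7294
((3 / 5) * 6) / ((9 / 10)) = 4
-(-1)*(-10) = -10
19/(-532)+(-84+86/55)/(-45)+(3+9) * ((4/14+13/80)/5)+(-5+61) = 145708/2475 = 58.87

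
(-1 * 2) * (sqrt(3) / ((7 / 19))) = -38 * sqrt(3) / 7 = -9.40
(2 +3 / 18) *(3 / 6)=13 / 12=1.08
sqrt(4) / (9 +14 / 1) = 2 / 23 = 0.09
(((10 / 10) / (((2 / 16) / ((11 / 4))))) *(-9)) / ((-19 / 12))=2376 / 19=125.05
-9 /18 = -1 /2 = -0.50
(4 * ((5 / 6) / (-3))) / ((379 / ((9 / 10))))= -1 / 379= -0.00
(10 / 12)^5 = 3125 / 7776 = 0.40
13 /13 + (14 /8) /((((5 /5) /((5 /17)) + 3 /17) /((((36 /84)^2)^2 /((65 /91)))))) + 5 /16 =79581 /59584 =1.34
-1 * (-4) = 4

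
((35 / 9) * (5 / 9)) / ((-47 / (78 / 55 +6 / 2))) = -105 / 517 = -0.20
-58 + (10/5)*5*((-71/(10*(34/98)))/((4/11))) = -42213/68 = -620.78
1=1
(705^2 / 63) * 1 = 55225 / 7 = 7889.29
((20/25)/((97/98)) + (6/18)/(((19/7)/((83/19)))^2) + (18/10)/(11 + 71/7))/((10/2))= 49301412881/140316620700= 0.35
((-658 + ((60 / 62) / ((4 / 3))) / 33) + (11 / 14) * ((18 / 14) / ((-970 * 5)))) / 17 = -106643332409 / 2755314100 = -38.70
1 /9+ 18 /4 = 83 /18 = 4.61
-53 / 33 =-1.61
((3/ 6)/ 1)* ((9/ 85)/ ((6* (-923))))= -3/ 313820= -0.00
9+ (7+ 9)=25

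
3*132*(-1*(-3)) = 1188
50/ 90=5/ 9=0.56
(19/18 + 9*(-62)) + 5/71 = -711685/1278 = -556.87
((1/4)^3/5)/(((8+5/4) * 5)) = 0.00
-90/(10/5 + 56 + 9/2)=-1.44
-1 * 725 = -725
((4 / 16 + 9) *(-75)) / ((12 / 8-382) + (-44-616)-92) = 185 / 302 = 0.61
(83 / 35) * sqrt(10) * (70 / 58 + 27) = 67894 * sqrt(10) / 1015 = 211.53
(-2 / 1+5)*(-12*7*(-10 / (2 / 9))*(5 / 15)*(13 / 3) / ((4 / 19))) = 77805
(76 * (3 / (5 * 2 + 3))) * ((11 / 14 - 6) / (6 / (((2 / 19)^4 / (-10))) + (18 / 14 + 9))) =0.00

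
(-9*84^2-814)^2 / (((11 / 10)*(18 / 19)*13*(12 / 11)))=279912027.62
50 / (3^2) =50 / 9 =5.56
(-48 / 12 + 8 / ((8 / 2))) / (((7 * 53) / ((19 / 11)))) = -38 / 4081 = -0.01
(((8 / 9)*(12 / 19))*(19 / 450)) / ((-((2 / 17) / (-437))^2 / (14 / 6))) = -1545321148 / 2025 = -763121.55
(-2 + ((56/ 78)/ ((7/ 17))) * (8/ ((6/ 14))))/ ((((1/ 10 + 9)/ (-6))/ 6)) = -142960/ 1183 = -120.85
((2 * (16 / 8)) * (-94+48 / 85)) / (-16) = 3971 / 170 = 23.36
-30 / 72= -0.42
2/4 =0.50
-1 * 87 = -87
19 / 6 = 3.17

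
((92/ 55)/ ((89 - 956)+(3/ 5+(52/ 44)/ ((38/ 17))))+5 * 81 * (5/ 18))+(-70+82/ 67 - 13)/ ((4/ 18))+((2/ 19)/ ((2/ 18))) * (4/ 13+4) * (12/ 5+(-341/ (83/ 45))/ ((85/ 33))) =-113802053702831018/ 211284871148845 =-538.62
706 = 706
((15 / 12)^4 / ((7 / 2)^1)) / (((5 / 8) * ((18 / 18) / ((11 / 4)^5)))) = 20131375 / 114688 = 175.53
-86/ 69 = -1.25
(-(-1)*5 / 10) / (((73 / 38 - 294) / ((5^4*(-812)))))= 868.77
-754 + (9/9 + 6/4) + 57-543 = -2475/2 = -1237.50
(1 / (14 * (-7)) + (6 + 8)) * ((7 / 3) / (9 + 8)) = 457 / 238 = 1.92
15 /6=5 /2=2.50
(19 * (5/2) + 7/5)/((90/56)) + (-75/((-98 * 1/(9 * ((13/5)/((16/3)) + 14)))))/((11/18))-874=-440009357/646800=-680.29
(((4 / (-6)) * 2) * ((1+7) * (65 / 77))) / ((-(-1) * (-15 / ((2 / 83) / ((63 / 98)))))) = 1664 / 73953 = 0.02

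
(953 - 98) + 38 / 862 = 368524 / 431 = 855.04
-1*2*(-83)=166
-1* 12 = -12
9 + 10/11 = 109/11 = 9.91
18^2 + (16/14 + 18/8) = 9167/28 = 327.39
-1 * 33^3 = -35937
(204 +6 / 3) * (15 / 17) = 3090 / 17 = 181.76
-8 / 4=-2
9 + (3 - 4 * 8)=-20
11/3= 3.67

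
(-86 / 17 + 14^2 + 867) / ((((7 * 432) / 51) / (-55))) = -329725 / 336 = -981.32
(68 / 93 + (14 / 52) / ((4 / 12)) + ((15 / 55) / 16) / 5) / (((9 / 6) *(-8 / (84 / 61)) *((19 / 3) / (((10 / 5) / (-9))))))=11486069 / 1849624920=0.01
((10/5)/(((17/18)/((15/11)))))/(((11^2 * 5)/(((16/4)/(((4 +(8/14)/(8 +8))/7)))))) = 84672/2556851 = 0.03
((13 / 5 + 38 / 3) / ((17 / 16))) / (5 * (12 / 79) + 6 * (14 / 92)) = 6657488 / 774945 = 8.59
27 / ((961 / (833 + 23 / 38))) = 855279 / 36518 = 23.42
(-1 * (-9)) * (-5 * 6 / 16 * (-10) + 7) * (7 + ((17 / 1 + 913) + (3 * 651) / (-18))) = 192004.88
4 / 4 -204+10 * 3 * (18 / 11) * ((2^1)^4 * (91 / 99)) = 62797 / 121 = 518.98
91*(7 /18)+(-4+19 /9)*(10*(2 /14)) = 1373 /42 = 32.69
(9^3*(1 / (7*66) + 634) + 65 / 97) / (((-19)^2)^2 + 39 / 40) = 138083360980 / 38934993251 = 3.55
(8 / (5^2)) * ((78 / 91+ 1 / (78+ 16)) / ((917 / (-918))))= -0.28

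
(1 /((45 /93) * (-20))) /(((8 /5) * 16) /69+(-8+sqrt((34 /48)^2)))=1426 /95505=0.01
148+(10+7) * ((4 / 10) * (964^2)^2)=29362095891684 / 5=5872419178336.80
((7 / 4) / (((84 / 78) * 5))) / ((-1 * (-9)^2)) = -0.00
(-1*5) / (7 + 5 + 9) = -5 / 21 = -0.24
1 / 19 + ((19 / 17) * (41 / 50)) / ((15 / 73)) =1093223 / 242250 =4.51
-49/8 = -6.12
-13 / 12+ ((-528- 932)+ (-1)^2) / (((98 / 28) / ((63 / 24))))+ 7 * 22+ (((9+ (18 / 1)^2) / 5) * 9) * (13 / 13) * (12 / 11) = -47428 / 165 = -287.44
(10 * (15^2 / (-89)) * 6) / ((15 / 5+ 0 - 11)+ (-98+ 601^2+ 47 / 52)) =-702000 / 1671151843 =-0.00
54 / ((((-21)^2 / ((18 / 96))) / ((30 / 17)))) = 135 / 3332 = 0.04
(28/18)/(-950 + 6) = -7/4248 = -0.00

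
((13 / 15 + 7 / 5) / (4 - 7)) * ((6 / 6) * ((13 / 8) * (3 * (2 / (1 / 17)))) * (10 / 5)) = -3757 / 15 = -250.47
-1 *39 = -39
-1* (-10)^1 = 10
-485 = -485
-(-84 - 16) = 100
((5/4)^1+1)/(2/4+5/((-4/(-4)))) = 9/22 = 0.41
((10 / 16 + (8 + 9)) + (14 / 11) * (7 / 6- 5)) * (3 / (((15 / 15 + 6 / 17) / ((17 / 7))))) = 972485 / 14168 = 68.64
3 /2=1.50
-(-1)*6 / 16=3 / 8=0.38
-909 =-909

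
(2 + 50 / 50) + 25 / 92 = 301 / 92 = 3.27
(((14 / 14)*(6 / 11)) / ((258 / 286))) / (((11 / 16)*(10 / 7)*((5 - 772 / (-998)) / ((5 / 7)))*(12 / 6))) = 51896 / 1362713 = 0.04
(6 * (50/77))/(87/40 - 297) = -4000/302687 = -0.01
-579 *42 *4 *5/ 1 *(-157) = 76358520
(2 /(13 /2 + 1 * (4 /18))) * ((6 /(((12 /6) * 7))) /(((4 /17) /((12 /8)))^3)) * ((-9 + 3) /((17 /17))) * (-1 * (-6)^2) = 96702579 /13552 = 7135.67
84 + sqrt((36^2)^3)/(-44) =-10740/11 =-976.36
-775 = -775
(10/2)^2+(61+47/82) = 7099/82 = 86.57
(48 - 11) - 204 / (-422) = 7909 / 211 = 37.48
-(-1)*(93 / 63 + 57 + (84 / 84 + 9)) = 1438 / 21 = 68.48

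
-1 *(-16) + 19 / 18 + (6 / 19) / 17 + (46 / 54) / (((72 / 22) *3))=16163297 / 941868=17.16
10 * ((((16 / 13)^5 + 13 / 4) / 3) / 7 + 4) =668877805 / 15594306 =42.89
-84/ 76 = -21/ 19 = -1.11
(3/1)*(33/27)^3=1331/243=5.48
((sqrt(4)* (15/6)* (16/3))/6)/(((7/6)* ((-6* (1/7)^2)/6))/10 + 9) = 5600/11337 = 0.49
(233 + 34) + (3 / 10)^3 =267027 / 1000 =267.03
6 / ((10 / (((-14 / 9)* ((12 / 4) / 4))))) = -7 / 10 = -0.70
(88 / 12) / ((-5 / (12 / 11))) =-8 / 5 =-1.60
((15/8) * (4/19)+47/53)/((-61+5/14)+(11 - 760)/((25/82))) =-0.00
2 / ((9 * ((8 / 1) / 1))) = 1 / 36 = 0.03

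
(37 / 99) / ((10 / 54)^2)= 2997 / 275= 10.90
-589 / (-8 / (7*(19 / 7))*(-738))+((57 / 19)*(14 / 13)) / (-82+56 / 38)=-12627799 / 6523920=-1.94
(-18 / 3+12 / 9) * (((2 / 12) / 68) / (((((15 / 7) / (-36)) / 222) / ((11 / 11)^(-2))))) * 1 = 3626 / 85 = 42.66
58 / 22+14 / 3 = 241 / 33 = 7.30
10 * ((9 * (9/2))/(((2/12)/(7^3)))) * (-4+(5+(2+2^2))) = 5834430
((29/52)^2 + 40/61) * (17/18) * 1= 2710837/2968992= 0.91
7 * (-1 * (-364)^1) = 2548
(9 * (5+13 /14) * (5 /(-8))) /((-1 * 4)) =3735 /448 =8.34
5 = 5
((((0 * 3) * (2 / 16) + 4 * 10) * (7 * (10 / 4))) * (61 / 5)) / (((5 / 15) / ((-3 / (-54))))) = 4270 / 3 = 1423.33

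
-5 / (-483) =5 / 483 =0.01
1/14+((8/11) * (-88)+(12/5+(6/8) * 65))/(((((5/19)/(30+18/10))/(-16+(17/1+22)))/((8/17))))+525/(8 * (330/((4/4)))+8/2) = -660988942471/39329500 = -16806.44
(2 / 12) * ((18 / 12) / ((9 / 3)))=1 / 12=0.08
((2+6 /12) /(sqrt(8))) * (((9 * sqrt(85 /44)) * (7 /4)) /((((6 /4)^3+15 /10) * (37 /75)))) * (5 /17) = 2.37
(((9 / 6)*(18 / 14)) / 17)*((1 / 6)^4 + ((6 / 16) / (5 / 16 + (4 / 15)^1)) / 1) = 116779 / 1587936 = 0.07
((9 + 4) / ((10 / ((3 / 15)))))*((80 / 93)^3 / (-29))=-133120 / 23326353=-0.01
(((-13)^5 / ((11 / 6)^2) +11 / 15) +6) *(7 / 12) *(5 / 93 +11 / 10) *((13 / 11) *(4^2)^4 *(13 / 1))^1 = -74853986929.47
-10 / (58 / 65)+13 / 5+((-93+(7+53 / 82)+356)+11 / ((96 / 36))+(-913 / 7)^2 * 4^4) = 10149622940109 / 2330440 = 4355238.90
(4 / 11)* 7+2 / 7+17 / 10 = 3489 / 770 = 4.53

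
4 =4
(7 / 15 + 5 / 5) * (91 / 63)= 286 / 135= 2.12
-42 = -42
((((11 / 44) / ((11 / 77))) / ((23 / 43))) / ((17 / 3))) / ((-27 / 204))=-301 / 69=-4.36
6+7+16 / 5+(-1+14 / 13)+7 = 1513 / 65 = 23.28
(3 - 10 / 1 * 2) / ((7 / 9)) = -153 / 7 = -21.86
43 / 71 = 0.61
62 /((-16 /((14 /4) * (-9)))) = 1953 /16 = 122.06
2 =2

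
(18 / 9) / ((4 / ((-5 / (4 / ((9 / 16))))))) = -45 / 128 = -0.35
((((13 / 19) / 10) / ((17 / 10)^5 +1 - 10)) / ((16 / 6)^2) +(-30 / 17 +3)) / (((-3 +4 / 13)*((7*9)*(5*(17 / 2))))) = -276978299 / 1613910052650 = -0.00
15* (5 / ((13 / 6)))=450 / 13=34.62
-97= -97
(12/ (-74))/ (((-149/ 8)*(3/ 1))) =16/ 5513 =0.00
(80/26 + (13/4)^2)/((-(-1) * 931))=2837/193648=0.01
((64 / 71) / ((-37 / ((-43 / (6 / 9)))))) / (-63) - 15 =-828881 / 55167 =-15.02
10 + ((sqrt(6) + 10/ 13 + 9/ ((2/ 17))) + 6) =sqrt(6) + 2425/ 26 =95.72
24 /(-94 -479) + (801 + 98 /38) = 2916036 /3629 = 803.54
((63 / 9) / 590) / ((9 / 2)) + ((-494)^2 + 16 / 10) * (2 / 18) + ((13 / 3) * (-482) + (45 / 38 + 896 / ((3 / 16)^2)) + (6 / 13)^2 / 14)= 6028996425931 / 119352870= 50514.05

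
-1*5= -5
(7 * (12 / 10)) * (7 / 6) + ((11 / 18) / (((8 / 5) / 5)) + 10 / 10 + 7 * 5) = 34351 / 720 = 47.71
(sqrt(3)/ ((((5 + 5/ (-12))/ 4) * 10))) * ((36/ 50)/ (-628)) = -108 * sqrt(3)/ 1079375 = -0.00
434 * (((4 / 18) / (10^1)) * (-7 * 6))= -6076 / 15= -405.07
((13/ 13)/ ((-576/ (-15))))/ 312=0.00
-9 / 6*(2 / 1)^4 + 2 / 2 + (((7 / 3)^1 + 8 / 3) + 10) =-8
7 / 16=0.44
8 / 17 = 0.47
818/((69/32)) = 26176/69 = 379.36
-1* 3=-3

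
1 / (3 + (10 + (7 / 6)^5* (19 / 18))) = 139968 / 2138917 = 0.07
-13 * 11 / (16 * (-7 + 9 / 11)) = 1573 / 1088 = 1.45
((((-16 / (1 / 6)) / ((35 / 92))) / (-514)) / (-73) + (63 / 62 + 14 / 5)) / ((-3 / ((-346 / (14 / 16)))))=214639091816 / 427469385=502.12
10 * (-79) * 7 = -5530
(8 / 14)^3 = 64 / 343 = 0.19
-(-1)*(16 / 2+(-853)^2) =727617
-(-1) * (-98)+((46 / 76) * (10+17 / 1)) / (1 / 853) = 13841.82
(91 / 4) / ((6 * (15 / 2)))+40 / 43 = 11113 / 7740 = 1.44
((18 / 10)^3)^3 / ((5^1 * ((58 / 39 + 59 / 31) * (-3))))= -156130457067 / 40029296875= -3.90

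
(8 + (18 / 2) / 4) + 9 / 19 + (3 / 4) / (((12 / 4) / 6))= 929 / 76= 12.22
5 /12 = 0.42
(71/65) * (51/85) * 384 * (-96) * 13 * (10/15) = -5234688/25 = -209387.52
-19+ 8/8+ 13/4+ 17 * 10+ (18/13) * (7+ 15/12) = 8667/52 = 166.67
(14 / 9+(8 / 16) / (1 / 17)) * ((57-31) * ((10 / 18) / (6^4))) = 11765 / 104976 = 0.11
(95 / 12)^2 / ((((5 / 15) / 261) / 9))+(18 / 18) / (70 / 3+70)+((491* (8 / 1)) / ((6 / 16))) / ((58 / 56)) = 22010449717 / 48720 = 451774.42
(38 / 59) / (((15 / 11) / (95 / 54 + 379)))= 4297249 / 23895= 179.84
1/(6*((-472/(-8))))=0.00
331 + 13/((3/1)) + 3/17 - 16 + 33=17978/51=352.51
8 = 8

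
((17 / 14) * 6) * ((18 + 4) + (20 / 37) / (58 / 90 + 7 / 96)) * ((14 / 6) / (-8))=-7392127 / 152884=-48.35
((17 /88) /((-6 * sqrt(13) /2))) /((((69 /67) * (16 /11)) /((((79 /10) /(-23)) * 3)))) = 89981 * sqrt(13) /26407680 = 0.01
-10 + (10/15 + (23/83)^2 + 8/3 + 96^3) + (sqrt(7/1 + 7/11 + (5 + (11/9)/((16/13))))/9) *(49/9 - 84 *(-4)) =884869.47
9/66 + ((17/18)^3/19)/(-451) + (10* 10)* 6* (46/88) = 15680601379/49974408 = 313.77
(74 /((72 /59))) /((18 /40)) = 134.75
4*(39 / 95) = 1.64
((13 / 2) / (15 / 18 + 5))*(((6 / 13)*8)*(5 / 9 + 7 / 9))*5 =192 / 7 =27.43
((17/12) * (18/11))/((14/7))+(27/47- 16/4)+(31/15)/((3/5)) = 1.18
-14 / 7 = -2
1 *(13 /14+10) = 153 /14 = 10.93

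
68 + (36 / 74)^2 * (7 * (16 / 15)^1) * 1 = 477556 / 6845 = 69.77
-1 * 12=-12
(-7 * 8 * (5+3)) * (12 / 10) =-2688 / 5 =-537.60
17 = 17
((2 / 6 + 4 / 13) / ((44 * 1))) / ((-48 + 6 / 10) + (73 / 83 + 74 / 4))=-10375 / 19954506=-0.00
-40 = -40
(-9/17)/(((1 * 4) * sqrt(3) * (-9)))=sqrt(3)/204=0.01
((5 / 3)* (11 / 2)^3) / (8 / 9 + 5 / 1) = 19965 / 424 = 47.09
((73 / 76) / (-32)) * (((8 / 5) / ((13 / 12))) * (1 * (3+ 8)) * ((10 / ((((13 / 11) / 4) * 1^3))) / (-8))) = 26499 / 12844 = 2.06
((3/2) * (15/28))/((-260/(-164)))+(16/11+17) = 151843/8008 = 18.96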